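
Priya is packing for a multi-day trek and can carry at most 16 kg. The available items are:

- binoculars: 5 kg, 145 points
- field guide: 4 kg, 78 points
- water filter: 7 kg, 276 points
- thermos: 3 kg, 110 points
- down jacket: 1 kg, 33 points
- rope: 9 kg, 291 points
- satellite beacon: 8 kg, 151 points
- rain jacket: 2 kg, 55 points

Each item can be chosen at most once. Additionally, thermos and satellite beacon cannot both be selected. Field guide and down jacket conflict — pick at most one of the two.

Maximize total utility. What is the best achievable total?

567

Taking the top-ratio items first gives binoculars + water filter + thermos + down jacket for 564 (16 kg).
The 9 kg tied up in binoculars and thermos and down jacket is better spent on rope — total rises to 567 (16 kg).
The closest alternative, binoculars + water filter + thermos + down jacket, reaches only 564.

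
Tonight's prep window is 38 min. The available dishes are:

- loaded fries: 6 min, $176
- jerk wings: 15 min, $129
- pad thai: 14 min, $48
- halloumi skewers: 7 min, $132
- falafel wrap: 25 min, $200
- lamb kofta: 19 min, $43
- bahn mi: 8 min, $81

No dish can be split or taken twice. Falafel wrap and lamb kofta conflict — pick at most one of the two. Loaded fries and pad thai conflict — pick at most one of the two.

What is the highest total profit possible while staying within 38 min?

518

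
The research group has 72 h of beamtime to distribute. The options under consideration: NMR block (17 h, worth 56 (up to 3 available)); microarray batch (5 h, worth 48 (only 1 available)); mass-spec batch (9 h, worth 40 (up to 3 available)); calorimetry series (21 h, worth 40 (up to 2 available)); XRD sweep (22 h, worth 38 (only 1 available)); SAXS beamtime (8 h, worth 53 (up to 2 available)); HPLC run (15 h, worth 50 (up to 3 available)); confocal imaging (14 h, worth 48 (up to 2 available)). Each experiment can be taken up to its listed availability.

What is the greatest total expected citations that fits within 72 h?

Filling by ratio: microarray batch + 3×mass-spec batch + 2×SAXS beamtime + confocal imaging for 322, with 10 h left unused.
The 23 h tied up in mass-spec batch and confocal imaging is better spent on NMR block + HPLC run — total rises to 340 (71 h).
Every other selection either busts 72 h or exceeds an availability limit or fails to beat 340.

340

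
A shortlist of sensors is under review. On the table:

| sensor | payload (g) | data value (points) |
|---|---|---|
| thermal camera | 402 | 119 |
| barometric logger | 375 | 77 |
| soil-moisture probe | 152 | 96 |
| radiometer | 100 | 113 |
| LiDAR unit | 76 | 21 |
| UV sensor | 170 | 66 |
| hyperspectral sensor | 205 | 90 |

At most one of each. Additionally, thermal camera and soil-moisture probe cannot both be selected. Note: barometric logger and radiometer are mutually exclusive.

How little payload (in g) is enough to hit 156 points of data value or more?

Need the lightest bundle worth ≥ 156.
soil-moisture probe + radiometer reaches 209 using 252 g.
Below 252 g the best achievable stays under 156.

252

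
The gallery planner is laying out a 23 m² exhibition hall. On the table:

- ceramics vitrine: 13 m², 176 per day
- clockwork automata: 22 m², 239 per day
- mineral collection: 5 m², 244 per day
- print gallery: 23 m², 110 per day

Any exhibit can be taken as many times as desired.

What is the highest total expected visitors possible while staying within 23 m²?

Density check — mineral collection 48.80, ceramics vitrine 13.54, clockwork automata 10.86 are the best per m².
4×mineral collection uses 20 of the 23 m² and totals 976.
Every other selection either busts 23 m² or fails to beat 976.

976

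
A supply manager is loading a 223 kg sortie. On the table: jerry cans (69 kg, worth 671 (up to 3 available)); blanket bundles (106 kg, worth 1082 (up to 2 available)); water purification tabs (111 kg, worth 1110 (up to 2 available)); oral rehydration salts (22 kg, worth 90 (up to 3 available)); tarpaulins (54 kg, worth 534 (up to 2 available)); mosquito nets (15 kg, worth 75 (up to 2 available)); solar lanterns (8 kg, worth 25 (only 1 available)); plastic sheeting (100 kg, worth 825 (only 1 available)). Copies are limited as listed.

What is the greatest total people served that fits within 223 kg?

By people served per kg: blanket bundles 10.21, water purification tabs 10.00, tarpaulins 9.89 lead.
A density-first pass picks 2×blanket bundles + solar lanterns — 2189 at 220 kg.
Dropping 2×blanket bundles and solar lanterns frees 220 kg; slotting in 2×water purification tabs (222 kg) lifts the total to 2220 at 222 kg.
No other feasible combination exceeds 2220.

2220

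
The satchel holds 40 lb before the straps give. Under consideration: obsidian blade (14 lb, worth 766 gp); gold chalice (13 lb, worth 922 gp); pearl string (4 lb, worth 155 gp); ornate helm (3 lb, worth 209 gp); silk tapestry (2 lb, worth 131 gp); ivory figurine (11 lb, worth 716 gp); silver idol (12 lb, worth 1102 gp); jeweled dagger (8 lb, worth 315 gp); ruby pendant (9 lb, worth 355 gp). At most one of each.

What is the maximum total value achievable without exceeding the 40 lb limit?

2949

Taking the top-ratio items first gives gold chalice + ornate helm + silk tapestry + silver idol + ruby pendant for 2719 (39 lb).
Replace silk tapestry and ruby pendant with ivory figurine: the trade gains 230 net, giving 2949 at 39 lb.
An exhaustive check of the 512 subsets confirms 2949.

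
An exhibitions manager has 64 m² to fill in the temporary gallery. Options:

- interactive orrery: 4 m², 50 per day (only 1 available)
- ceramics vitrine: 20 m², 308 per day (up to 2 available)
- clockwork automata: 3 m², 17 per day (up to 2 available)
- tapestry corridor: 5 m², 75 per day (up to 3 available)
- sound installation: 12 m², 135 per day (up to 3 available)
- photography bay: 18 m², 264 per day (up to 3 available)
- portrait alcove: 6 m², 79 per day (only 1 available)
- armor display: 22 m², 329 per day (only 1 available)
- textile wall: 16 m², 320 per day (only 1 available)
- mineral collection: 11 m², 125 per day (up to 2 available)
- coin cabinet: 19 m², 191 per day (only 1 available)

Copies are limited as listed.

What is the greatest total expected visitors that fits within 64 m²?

1042

A density-first pass picks 2×ceramics vitrine + clockwork automata + tapestry corridor + textile wall — 1028 at 64 m².
The 23 m² tied up in ceramics vitrine and clockwork automata is better spent on tapestry corridor + photography bay — total rises to 1042 (64 m²).
Nothing else within 64 m² beats 1042.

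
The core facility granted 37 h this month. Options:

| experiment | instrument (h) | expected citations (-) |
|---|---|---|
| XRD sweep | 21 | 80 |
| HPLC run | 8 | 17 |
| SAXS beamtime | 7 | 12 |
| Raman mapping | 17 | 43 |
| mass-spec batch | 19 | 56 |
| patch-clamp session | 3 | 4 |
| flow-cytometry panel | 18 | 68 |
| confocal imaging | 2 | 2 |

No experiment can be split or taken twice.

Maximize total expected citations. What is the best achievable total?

124

Filling by ratio: XRD sweep + HPLC run + SAXS beamtime for 109, with 1 h left unused.
But mass-spec batch + flow-cytometry panel fits in 37 h and reaches 124.
Every other selection either busts 37 h or fails to beat 124.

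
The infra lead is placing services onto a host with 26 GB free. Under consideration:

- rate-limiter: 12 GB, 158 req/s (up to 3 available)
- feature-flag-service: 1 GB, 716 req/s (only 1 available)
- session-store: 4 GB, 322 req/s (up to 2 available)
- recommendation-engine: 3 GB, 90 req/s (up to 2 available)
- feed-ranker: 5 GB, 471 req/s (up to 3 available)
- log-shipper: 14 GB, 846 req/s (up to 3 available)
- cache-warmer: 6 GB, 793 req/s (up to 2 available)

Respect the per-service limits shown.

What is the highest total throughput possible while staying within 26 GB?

3417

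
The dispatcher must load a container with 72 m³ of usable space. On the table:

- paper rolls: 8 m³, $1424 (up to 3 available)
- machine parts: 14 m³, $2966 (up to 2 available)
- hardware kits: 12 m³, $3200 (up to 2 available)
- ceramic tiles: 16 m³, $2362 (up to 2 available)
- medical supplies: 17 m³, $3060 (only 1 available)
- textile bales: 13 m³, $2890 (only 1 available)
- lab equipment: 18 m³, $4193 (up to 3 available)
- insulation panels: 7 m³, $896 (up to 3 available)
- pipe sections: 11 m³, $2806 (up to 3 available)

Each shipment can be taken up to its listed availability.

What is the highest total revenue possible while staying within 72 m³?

Ranking by ratio (revenue/m³): hardware kits 266.67, pipe sections 255.09, lab equipment 232.94, textile bales 222.31.
The ratio heuristic lands on 2×hardware kits + textile bales + 3×pipe sections (17708) but leaves 2 m³ idle.
Replace textile bales with machine parts: the trade gains 76 net, giving 17784 at 71 m³.
Nothing else within 72 m³ beats 17784.

17784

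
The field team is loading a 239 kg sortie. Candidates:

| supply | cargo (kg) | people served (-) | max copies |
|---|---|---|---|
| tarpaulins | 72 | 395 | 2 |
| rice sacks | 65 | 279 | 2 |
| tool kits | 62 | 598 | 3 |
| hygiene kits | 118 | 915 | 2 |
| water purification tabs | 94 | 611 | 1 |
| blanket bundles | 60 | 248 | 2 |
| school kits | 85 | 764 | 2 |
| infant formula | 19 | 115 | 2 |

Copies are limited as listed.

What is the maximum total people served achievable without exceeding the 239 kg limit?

2126

Taking the top-ratio supplies first gives 3×tool kits + 2×infant formula for 2024 (224 kg).
Dropping 2×tool kits and 2×infant formula frees 162 kg; slotting in 2×school kits (170 kg) lifts the total to 2126 at 232 kg.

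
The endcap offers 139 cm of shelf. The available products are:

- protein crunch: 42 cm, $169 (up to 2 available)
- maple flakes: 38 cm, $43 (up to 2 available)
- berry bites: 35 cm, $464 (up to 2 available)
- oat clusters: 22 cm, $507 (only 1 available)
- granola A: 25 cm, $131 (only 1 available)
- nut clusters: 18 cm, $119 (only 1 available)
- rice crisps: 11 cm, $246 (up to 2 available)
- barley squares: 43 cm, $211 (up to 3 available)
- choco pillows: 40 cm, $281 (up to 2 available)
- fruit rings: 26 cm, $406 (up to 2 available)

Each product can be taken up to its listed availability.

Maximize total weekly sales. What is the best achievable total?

2275

Taking berry bites + oat clusters + 2×rice crisps + 2×fruit rings: 131 cm used, 2275 in weekly sales.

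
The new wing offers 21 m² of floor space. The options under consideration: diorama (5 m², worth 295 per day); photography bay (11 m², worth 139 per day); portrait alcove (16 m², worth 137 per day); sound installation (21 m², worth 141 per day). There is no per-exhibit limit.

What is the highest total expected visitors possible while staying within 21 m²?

1180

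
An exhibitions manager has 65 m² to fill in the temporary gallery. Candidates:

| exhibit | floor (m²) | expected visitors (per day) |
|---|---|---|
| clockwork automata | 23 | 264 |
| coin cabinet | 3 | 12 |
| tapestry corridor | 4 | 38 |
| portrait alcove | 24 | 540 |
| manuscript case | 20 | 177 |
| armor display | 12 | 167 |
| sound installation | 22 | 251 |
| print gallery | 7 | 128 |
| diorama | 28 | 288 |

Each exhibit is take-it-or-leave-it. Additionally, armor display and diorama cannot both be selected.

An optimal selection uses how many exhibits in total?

4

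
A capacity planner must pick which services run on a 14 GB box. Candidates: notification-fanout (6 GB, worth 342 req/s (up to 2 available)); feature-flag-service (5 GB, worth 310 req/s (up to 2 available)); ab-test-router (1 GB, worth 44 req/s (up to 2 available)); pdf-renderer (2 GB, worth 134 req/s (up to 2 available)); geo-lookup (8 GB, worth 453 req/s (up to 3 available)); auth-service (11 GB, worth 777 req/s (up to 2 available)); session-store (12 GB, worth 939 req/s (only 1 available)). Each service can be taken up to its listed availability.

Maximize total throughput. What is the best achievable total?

Best packing: pdf-renderer + session-store — 14 GB, 1073 total.

1073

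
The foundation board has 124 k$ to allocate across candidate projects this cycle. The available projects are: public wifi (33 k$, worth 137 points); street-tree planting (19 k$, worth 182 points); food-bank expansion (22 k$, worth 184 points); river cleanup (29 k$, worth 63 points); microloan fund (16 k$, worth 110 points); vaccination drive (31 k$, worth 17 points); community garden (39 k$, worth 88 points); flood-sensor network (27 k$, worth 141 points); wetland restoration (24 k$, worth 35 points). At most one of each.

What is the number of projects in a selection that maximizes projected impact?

5

The maximum projected impact within 124 k$ is 754.
public wifi + street-tree planting + food-bank expansion + microloan fund + flood-sensor network hits 754 at 117 k$.
All optima have 5 projects.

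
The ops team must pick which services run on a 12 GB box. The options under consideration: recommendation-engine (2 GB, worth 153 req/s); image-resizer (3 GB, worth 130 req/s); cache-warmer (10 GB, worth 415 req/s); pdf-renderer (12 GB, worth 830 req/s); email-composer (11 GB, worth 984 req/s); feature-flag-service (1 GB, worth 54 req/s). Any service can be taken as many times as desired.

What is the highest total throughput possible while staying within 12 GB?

Taking email-composer + feature-flag-service: 12 GB used, 1038 in throughput.
No other feasible combination exceeds 1038.

1038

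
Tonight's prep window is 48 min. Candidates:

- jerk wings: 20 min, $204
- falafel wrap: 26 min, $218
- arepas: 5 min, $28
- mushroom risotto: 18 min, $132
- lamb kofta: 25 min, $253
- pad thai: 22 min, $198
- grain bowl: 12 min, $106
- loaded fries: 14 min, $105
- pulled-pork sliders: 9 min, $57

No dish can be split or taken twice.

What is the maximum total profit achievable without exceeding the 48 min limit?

By profit per min: jerk wings 10.20, lamb kofta 10.12, pad thai 9.00 lead.
Jerk wings + lamb kofta uses 45 of the 48 min and totals 457.

457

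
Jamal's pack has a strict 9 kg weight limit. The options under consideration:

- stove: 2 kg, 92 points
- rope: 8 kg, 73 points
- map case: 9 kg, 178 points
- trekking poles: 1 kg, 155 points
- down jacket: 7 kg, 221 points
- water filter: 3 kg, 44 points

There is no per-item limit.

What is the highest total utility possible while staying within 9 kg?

1395

Density check — trekking poles 155.00, stove 46.00, down jacket 31.57 are the best per kg.
Best packing: 9×trekking poles — 9 kg, 1395 total.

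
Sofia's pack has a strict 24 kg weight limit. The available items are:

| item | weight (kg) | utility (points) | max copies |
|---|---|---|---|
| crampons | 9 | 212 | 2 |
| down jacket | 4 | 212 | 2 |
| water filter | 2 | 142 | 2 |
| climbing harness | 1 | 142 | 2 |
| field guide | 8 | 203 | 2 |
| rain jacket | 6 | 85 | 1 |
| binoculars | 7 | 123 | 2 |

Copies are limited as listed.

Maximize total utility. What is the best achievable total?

Density check — climbing harness 142.00, water filter 71.00, down jacket 53.00, field guide 25.38 are the best per kg.
Filling by ratio: 2×down jacket + 2×water filter + 2×climbing harness + field guide for 1195, with 2 kg left unused.
Replace field guide with crampons: the trade gains 9 net, giving 1204 at 23 kg.
Every other selection either busts 24 kg or exceeds an availability limit or fails to beat 1204.

1204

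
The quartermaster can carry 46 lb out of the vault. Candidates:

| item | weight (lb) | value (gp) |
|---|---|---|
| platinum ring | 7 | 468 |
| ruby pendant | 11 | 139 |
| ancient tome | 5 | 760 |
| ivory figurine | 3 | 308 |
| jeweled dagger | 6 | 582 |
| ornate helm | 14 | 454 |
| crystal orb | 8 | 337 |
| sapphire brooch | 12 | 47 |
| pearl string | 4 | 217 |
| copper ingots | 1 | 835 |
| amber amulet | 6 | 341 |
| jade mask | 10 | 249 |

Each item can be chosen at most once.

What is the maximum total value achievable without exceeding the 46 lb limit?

3965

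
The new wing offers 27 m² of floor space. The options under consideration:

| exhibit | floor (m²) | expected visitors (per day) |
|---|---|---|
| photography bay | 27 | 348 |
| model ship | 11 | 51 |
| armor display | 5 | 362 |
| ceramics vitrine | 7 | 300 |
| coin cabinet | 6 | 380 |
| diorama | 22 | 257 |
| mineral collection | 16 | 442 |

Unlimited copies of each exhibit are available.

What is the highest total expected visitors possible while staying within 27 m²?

Greedy by ratio would take 5×armor display: 25 m² used, total 1810.
The 10 m² tied up in 2×armor display is better spent on 2×coin cabinet — total rises to 1846 (27 m²).

1846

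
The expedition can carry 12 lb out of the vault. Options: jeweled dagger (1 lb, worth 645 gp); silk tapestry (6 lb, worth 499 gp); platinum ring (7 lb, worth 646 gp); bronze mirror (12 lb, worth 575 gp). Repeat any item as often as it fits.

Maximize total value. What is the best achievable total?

Taking 12×jeweled dagger: 12 lb used, 7740 in value.
No other feasible combination exceeds 7740.

7740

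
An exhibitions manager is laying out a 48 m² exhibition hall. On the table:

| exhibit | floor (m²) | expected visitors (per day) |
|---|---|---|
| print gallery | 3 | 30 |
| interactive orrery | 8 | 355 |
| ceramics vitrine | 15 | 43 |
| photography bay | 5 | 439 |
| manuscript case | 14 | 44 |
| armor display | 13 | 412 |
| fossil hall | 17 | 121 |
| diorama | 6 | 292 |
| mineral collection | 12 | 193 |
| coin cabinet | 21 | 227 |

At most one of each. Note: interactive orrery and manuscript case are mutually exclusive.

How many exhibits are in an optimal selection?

Best achievable expected visitors is 1721.
For example print gallery + interactive orrery + photography bay + armor display + diorama + mineral collection achieves it, using 47 m².
Every optimal selection uses 6 exhibits.

6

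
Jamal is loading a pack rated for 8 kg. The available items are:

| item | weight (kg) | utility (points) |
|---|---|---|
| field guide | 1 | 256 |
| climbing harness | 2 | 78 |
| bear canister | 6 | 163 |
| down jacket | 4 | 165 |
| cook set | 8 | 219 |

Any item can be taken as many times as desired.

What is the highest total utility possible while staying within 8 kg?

2048

Ranking by ratio (utility/kg): field guide 256.00, down jacket 41.25, climbing harness 39.00, cook set 27.38.
8×field guide uses 8 of the 8 kg and totals 2048.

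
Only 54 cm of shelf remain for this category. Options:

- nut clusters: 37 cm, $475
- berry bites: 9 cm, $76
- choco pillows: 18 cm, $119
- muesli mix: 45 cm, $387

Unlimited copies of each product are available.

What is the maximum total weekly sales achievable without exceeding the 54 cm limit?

551

Taking nut clusters + berry bites: 46 cm used, 551 in weekly sales.
The spare 8 cm is too small for any remaining product, and no exchange beats 551.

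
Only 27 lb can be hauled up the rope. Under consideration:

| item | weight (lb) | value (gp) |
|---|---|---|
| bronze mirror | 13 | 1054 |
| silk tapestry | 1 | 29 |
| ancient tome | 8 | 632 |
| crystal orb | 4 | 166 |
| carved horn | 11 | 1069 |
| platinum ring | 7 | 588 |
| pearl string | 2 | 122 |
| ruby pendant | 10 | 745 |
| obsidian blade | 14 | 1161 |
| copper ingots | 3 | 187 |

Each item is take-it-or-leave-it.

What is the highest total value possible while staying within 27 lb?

2352

A density-first pass picks silk tapestry + ancient tome + carved horn + platinum ring — 2318 at 27 lb.
Reworking the packing: carved horn + pearl string + obsidian blade uses 27 lb and improves the total to 2352.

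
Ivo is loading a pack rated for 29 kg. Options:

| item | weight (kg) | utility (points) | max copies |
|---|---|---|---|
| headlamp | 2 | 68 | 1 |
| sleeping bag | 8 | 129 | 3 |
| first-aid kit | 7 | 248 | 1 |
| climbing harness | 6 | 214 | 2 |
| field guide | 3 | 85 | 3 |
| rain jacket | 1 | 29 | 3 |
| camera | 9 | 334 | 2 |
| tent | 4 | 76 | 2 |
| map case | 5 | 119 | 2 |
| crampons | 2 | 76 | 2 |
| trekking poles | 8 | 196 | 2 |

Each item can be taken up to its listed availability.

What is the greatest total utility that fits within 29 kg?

A density-first pass picks climbing harness + rain jacket + 2×camera + 2×crampons — 1063 at 29 kg.
The 7 kg tied up in climbing harness and rain jacket is better spent on first-aid kit — total rises to 1068 (29 kg).
No other feasible combination exceeds 1068.

1068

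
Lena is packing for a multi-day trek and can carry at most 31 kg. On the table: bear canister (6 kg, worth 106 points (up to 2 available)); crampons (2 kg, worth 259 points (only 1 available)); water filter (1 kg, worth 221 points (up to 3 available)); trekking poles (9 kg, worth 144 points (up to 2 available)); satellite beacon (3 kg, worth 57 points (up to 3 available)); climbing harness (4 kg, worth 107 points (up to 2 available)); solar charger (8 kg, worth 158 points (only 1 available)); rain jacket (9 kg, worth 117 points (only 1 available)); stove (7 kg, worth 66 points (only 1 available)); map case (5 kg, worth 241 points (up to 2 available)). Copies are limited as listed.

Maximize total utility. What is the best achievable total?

1776

Ranking by ratio (utility/kg): water filter 221.00, crampons 129.50, map case 48.20, climbing harness 26.75.
The ratio ordering already packs tightly: crampons + 3×water filter + 2×climbing harness + solar charger + 2×map case, 31 kg, 1776.
That's the maximum — no swap from here does better than 1776.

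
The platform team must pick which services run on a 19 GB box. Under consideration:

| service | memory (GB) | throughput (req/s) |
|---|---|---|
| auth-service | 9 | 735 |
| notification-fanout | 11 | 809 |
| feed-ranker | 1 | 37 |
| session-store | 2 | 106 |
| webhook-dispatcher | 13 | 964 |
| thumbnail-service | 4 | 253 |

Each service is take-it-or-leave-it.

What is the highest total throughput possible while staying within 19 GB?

1323

Density check — auth-service 81.67, webhook-dispatcher 74.15, notification-fanout 73.55 are the best per GB.
The ratio heuristic lands on auth-service + feed-ranker + session-store + thumbnail-service (1131) but leaves 3 GB idle.
Replace auth-service and feed-ranker with webhook-dispatcher: the trade gains 192 net, giving 1323 at 19 GB.
Next best is feed-ranker + webhook-dispatcher + thumbnail-service at 1254 (18 GB) — short by 69.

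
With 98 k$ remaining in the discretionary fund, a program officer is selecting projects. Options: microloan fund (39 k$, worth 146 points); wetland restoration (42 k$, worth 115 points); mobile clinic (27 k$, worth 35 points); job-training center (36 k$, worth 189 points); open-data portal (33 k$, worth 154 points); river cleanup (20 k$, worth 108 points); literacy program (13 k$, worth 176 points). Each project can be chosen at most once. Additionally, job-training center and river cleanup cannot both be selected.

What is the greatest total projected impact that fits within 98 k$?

519

Density check — literacy program 13.54, river cleanup 5.40, job-training center 5.25, open-data portal 4.67 are the best per k$.
Taking job-training center + open-data portal + literacy program: 82 k$ used, 519 in projected impact.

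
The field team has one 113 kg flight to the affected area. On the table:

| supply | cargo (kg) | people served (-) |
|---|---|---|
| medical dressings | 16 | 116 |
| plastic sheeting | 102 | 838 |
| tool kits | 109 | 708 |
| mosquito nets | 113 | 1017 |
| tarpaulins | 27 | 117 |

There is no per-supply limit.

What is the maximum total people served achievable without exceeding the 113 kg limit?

1017

By people served per kg: mosquito nets 9.00, plastic sheeting 8.22, medical dressings 7.25 lead.
Mosquito nets uses 113 of the 113 kg and totals 1017.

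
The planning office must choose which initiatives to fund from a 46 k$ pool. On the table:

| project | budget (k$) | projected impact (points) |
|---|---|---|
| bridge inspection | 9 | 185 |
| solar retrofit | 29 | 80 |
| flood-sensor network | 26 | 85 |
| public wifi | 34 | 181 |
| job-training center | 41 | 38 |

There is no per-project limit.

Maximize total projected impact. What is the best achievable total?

Best packing: 5×bridge inspection — 45 k$, 925 total.

925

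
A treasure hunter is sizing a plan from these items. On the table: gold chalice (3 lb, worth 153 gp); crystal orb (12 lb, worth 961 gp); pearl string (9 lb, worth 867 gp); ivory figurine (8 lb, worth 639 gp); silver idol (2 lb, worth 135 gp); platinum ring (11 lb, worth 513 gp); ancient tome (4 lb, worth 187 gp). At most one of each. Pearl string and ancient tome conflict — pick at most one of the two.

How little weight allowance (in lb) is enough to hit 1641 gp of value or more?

Minimise lb subject to total value ≥ 1641.
pearl string + ivory figurine + silver idol reaches 1641 using 19 lb.
No combination under 19 lb hits 1641.

19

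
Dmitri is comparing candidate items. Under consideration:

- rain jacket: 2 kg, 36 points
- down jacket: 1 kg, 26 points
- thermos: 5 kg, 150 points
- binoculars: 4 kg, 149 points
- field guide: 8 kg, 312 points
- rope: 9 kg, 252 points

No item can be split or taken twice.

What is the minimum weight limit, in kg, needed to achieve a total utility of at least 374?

11

Minimise kg subject to total utility ≥ 374.
rain jacket + down jacket + field guide reaches 374 using 11 kg.
Any bundle with less than 11 kg falls short of 374.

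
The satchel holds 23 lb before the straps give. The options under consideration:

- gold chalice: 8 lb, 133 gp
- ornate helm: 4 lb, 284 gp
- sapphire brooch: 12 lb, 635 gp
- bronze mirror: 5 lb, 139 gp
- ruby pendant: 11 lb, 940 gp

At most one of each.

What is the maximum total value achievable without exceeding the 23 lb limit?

1575

Density check — ruby pendant 85.45, ornate helm 71.00, sapphire brooch 52.92 are the best per lb.
A density-first pass picks ornate helm + bronze mirror + ruby pendant — 1363 at 20 lb.
Dropping ornate helm and bronze mirror frees 9 lb; slotting in sapphire brooch (12 lb) lifts the total to 1575 at 23 lb.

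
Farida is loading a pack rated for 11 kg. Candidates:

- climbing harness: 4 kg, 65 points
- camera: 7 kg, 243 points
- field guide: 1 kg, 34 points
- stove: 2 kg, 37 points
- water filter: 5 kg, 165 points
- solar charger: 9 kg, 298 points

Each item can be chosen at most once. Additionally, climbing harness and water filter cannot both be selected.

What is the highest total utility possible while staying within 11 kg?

335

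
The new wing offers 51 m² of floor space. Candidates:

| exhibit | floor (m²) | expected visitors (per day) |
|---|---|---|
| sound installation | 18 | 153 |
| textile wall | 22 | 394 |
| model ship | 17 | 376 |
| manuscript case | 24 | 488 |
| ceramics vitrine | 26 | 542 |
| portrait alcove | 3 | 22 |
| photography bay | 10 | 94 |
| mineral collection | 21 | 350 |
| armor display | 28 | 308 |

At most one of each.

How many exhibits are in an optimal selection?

2

Best achievable expected visitors is 1030.
One optimal bundle: manuscript case + ceramics vitrine (50 m²).
Any selection reaching 1030 contains exactly 2 exhibits.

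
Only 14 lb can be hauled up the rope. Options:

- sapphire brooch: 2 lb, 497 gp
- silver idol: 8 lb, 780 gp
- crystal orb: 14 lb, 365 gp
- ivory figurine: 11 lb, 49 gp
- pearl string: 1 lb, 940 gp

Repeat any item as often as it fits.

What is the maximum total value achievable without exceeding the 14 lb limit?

13160

By value per lb: pearl string 940.00, sapphire brooch 248.50, silver idol 97.50 lead.
Taking 14×pearl string: 14 lb used, 13160 in value.
No other feasible combination exceeds 13160.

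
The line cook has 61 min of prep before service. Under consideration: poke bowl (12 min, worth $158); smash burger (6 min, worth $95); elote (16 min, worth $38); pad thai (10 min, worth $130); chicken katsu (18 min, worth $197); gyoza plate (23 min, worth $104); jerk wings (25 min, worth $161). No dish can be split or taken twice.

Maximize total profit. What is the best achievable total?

Greedy by ratio would take poke bowl + smash burger + pad thai + chicken katsu: 46 min used, total 580.
Dropping pad thai frees 10 min; slotting in jerk wings (25 min) lifts the total to 611 at 61 min.
The closest alternative, smash burger + pad thai + chicken katsu + jerk wings, reaches only 583.

611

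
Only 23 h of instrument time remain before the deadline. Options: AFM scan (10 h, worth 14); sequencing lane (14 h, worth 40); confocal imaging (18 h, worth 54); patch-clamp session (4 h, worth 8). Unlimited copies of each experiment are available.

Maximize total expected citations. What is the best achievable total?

Confocal imaging + patch-clamp session uses 22 of the 23 h and totals 62.

62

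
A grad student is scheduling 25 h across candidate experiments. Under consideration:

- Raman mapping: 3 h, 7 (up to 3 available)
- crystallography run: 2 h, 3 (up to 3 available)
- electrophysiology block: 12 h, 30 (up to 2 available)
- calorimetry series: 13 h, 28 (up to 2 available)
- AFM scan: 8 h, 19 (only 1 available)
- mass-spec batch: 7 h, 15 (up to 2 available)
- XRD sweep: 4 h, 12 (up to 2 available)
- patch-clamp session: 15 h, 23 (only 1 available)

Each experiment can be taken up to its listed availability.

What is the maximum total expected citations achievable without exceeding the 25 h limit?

64

By expected citations per h: XRD sweep 3.00, electrophysiology block 2.50, AFM scan 2.38, Raman mapping 2.33 lead.
Taking 3×Raman mapping + AFM scan + 2×XRD sweep: 25 h used, 64 in expected citations.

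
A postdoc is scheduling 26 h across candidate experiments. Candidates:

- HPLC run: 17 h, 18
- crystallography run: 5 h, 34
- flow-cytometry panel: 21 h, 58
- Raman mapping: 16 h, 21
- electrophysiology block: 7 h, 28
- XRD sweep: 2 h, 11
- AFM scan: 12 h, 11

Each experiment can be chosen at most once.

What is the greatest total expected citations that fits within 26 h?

92

Greedy by ratio would take crystallography run + electrophysiology block + XRD sweep + AFM scan: 26 h used, total 84.
Replace electrophysiology block and XRD sweep and AFM scan with flow-cytometry panel: the trade gains 8 net, giving 92 at 26 h.
That's the maximum — no swap from here does better than 92.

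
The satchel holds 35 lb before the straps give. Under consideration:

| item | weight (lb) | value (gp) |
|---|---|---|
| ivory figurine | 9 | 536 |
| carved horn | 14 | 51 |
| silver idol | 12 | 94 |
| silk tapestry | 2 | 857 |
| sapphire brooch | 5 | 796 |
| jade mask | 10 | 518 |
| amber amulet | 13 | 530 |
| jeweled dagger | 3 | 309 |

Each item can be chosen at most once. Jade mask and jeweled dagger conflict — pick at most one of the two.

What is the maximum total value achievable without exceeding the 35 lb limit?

3028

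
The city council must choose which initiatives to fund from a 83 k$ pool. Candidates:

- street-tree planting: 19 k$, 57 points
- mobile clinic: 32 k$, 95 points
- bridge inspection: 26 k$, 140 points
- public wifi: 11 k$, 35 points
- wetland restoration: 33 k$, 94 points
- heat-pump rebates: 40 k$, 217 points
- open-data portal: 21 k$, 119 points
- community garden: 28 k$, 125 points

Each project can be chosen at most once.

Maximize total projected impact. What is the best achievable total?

393

Greedy by ratio would take public wifi + heat-pump rebates + open-data portal: 72 k$ used, total 371.
Replace public wifi with street-tree planting: the trade gains 22 net, giving 393 at 80 k$.
The closest alternative, bridge inspection + public wifi + heat-pump rebates, reaches only 392.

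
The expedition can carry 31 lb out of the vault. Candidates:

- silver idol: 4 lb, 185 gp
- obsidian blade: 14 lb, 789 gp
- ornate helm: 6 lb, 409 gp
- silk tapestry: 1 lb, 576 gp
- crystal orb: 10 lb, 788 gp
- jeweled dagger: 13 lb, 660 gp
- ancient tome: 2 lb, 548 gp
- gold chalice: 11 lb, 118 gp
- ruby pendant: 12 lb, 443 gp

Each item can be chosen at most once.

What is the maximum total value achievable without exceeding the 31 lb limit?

2886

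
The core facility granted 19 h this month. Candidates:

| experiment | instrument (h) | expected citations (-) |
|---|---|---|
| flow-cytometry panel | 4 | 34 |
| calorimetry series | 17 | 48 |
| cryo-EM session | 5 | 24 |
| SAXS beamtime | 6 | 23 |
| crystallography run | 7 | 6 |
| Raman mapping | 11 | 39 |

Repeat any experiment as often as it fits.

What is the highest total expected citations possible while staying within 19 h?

136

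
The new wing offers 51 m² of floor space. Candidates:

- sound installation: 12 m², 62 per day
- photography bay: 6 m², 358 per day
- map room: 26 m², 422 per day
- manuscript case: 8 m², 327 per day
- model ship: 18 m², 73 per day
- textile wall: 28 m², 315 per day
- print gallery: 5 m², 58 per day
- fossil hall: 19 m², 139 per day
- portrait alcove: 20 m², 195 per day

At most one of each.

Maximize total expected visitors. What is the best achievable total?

Best packing: photography bay + map room + manuscript case + print gallery — 45 m², 1165 total.

1165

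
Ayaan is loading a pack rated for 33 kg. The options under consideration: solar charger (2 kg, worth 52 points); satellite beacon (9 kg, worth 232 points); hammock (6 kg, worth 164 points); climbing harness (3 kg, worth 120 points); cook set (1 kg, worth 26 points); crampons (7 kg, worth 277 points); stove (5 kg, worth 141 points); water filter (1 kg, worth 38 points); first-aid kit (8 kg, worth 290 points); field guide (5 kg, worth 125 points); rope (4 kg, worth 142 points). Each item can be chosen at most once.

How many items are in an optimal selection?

6

Best achievable utility is 1134.
hammock + climbing harness + crampons + stove + first-aid kit + rope hits 1134 at 33 kg.
Every optimal selection uses 6 items.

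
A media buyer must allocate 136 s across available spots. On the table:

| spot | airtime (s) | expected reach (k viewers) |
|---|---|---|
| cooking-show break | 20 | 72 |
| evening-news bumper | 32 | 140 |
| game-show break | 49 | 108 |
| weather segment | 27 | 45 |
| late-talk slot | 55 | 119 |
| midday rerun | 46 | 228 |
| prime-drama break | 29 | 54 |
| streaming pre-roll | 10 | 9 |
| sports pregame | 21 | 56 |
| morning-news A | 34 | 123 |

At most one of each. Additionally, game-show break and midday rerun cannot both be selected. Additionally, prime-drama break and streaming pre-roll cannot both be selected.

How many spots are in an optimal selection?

4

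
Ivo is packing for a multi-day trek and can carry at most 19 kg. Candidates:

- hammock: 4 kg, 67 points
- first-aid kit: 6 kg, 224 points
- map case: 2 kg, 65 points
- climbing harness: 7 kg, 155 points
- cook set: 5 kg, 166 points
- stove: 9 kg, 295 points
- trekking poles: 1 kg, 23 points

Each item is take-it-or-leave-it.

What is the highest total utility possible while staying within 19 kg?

607

Ranking by ratio (utility/kg): first-aid kit 37.33, cook set 33.20, stove 32.78, map case 32.50.
Filling by ratio: hammock + first-aid kit + map case + cook set + trekking poles for 545, with 1 kg left unused.
The 9 kg tied up in hammock and cook set is better spent on stove — total rises to 607 (18 kg).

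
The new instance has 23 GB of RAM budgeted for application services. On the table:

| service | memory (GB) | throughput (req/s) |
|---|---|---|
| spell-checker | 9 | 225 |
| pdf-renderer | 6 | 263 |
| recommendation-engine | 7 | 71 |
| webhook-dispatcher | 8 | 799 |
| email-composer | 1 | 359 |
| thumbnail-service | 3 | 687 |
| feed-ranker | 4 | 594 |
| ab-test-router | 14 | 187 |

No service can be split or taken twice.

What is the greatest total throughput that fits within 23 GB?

Taking pdf-renderer + webhook-dispatcher + email-composer + thumbnail-service + feed-ranker: 22 GB used, 2702 in throughput.

2702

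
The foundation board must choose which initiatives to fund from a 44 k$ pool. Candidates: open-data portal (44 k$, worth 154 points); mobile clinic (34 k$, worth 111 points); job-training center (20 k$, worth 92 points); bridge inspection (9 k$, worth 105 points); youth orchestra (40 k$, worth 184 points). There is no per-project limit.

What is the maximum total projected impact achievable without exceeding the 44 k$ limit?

Best packing: 4×bridge inspection — 36 k$, 420 total.
No other feasible combination exceeds 420.

420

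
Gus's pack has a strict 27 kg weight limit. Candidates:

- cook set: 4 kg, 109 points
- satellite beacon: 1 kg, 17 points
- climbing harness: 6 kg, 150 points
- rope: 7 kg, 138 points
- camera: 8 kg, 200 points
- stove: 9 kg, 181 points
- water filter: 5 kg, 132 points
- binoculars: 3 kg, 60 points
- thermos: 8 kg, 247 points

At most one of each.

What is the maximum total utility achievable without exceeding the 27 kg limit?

729

By utility per kg: thermos 30.88, cook set 27.25, water filter 26.40, climbing harness 25.00 lead.
Greedy by ratio would take cook set + satellite beacon + climbing harness + water filter + binoculars + thermos: 27 kg used, total 715.
The 8 kg tied up in cook set and satellite beacon and binoculars is better spent on camera — total rises to 729 (27 kg).
Runner-up cook set + satellite beacon + climbing harness + camera + thermos tops out at 723.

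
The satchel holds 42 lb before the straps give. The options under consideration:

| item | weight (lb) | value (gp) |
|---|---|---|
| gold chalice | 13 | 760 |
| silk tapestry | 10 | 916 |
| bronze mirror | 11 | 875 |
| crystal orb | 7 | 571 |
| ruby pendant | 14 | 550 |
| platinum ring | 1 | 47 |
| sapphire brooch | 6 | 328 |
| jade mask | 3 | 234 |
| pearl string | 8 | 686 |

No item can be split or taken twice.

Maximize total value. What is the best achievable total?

A density-first pass picks silk tapestry + bronze mirror + crystal orb + platinum ring + jade mask + pearl string — 3329 at 40 lb.
Dropping platinum ring and jade mask frees 4 lb; slotting in sapphire brooch (6 lb) lifts the total to 3376 at 42 lb.
The closest alternative, silk tapestry + bronze mirror + crystal orb + platinum ring + jade mask + pearl string, reaches only 3329.

3376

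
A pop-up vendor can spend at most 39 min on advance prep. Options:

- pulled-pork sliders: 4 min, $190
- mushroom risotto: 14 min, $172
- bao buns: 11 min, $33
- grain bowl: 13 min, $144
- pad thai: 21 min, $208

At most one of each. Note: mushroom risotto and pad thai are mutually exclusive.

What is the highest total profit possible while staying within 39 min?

542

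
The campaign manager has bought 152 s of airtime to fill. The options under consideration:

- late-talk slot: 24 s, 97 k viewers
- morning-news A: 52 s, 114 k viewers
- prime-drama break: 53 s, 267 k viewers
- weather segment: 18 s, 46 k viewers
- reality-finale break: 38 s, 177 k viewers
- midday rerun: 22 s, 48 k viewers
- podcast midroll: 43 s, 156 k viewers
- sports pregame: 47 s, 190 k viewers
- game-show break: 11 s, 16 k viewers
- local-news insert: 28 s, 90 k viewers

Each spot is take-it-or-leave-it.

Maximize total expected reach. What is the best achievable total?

650

Density check — prime-drama break 5.04, reality-finale break 4.66, sports pregame 4.04, late-talk slot 4.04 are the best per s.
Taking prime-drama break + reality-finale break + sports pregame + game-show break: 149 s used, 650 in expected reach.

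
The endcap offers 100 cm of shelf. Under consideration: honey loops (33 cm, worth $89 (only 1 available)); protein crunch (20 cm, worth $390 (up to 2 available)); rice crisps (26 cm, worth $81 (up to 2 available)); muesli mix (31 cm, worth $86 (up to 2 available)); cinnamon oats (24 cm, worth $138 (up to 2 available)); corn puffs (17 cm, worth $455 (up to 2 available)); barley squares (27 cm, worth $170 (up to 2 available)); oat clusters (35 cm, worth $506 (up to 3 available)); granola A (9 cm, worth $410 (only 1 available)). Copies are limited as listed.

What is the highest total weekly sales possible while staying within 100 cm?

2216

Density check — granola A 45.56, corn puffs 26.76, protein crunch 19.50, oat clusters 14.46 are the best per cm.
A density-first pass picks 2×protein crunch + 2×corn puffs + granola A — 2100 at 83 cm.
Replace protein crunch with oat clusters: the trade gains 116 net, giving 2216 at 98 cm.
No other feasible combination exceeds 2216.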